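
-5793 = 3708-9501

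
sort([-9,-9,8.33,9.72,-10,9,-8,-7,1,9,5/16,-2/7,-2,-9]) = [-10,-9,-9,-9,-8,-7,-2,-2/7,5/16,1,8.33,9,9,9.72]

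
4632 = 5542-910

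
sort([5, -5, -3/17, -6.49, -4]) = [-6.49, -5, -4, -3/17, 5]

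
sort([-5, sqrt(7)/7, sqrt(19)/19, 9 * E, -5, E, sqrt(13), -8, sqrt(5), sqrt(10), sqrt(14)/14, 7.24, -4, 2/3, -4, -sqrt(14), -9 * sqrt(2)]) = [-9 * sqrt(2), -8, -5, -5, -4, -4, -sqrt(14), sqrt(19)/19, sqrt(14)/14, sqrt(7)/7, 2/3, sqrt(5), E, sqrt(10), sqrt(13), 7.24, 9 * E]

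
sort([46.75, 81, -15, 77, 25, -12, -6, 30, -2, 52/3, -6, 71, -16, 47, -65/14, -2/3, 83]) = [-16, -15, -12, -6, -6, -65/14, -2, -2/3, 52/3, 25, 30, 46.75, 47, 71, 77, 81, 83]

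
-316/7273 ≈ -0.0434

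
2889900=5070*570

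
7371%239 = 201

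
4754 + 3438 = 8192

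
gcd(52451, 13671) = 7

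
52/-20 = -2 - 3/5 = -2.60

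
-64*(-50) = 3200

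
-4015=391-4406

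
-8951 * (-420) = 3759420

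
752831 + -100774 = 652057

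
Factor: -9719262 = -1 * 2^1 * 3^2 * 7^1 * 77137^1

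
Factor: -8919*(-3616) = 2^5*3^2*113^1*991^1 = 32251104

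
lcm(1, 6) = 6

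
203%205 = 203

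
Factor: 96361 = 173^1*557^1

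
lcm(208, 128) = 1664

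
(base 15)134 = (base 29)9d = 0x112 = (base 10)274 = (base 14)158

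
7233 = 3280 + 3953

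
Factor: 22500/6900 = 3^1*5^2*23^(-1) = 75/23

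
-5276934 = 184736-5461670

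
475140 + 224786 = 699926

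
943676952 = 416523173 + 527153779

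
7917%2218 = 1263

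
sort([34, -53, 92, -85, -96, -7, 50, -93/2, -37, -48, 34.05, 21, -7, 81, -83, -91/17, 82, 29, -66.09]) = [-96, -85, -83, -66.09, -53, -48, -93/2, -37, -7, -7, -91/17, 21, 29, 34, 34.05, 50, 81, 82, 92]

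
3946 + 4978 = 8924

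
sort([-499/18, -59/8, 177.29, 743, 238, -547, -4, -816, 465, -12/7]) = [-816, -547, -499/18, -59/8, -4, -12/7, 177.29, 238, 465, 743]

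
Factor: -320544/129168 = -1 * 2^1 * 7^1 * 13^(-1) * 23^(-1) * 53^1 = -742/299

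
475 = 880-405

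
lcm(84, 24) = 168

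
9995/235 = 1999/47 ≈ 42.53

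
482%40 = 2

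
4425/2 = 2212+1/2 = 2212.50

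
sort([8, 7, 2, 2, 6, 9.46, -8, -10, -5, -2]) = [-10, -8, -5, -2, 2, 2, 6, 7, 8, 9.46]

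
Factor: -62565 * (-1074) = 2^1 * 3^2 * 5^1 * 43^1 * 97^1 * 179^1 = 67194810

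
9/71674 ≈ 0.000126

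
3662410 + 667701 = 4330111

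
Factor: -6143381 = -1*6143381^1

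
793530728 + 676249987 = 1469780715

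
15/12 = 5/4 = 1.25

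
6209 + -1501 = 4708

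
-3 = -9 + 6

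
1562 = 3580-2018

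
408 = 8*51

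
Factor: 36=2^2*3^2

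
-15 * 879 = -13185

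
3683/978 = 3 + 749/978 ≈ 3.77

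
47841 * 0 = 0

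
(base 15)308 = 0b1010101011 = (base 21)1bb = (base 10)683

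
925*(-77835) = -71997375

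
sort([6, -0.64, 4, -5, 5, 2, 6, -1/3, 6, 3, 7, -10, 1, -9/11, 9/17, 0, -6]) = [-10, -6, -5, -9/11, -0.64, -1/3, 0, 9/17, 1, 2, 3, 4, 5, 6, 6, 6, 7]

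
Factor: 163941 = 3^1*54647^1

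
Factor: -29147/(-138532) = 2^(-2) * 59^(-1) * 587^(-1) * 29147^1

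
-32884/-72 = 456 + 13/18≈456.72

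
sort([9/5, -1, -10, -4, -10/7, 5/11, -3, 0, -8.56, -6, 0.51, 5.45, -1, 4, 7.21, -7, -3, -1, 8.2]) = [-10, -8.56, -7, -6, -4, -3, -3, -10/7, -1, -1, -1, 0, 5/11, 0.51, 9/5, 4, 5.45, 7.21, 8.2]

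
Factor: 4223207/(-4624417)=-1*7^(-1)*281^(-1)*2351^(-1)*4223207^1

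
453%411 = 42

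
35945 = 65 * 553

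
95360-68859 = 26501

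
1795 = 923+872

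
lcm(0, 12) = 0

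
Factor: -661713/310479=-1 * 19^1 * 47^1 * 419^(-1)=-893/419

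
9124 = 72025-62901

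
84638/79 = 1071 + 29/79 ≈ 1071.37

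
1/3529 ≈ 0.000283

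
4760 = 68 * 70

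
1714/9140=857/4570 ≈ 0.188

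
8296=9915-1619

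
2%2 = 0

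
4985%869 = 640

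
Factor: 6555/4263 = 5^1*7^(-2)*19^1*23^1*29^(-1) = 2185/1421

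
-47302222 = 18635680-65937902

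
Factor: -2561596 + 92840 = -1*2^2*617189^1 = -2468756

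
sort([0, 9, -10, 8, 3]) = [-10, 0, 3, 8, 9]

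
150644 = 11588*13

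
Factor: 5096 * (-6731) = -1 * 2^3 * 7^2 * 13^1 * 53^1 * 127^1 = -34301176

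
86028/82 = 1049 + 5/41 ≈ 1049.12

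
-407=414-821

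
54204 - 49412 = 4792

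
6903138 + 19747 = 6922885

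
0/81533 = 0 = 0.00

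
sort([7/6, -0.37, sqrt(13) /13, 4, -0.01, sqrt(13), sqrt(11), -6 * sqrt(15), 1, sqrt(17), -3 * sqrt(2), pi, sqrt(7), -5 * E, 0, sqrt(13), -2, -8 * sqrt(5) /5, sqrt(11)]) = [-6 * sqrt(15), -5 * E, -3 * sqrt(2), -8 * sqrt(5) /5, -2, -0.37, -0.01, 0, sqrt(13) /13, 1, 7/6, sqrt(7), pi, sqrt(11), sqrt(11), sqrt(13), sqrt(13), 4, sqrt(17)]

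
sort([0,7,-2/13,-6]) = [-6,-2/13,0,7]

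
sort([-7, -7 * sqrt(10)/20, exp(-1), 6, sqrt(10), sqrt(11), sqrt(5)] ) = [-7, -7 * sqrt(10)/20, exp(-1), sqrt(5), sqrt(10), sqrt(11), 6] 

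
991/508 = 1+483/508 ≈ 1.95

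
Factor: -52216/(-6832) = 2^(-1)*7^(-1)*107^1 = 107/14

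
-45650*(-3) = 136950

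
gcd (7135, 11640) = 5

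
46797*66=3088602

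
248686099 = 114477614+134208485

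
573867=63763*9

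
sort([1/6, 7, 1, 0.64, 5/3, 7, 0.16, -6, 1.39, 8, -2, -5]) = [-6, -5, -2, 0.16, 1/6, 0.64, 1, 1.39, 5/3, 7, 7, 8]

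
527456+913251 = 1440707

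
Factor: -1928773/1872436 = -1*2^(-2)*7^1*11^1*37^1*677^1*468109^(-1)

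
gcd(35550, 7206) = 6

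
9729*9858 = 95908482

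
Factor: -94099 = -1*94099^1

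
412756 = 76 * 5431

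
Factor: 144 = 2^4 * 3^2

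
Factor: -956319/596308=-1*2^(-2)*3^1*7^1*13^1*31^1*113^1*149077^(-1)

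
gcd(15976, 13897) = 1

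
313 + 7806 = 8119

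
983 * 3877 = 3811091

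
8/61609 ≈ 0.000130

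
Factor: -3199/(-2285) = 5^(-1)*7^1 = 7/5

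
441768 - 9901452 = -9459684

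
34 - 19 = 15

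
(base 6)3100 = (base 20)1e4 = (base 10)684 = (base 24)14c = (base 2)1010101100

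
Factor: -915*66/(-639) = 2^1*5^1*11^1*61^1*71^(-1) = 6710/71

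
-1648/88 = -18 - 8/11 ≈ -18.73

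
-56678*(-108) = 6121224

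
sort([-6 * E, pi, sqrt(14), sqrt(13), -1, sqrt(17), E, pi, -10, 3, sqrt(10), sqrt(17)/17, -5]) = [-6 * E, -10, -5, -1, sqrt(17)/17, E, 3, pi, pi, sqrt(10), sqrt(13), sqrt(14), sqrt(17)]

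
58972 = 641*92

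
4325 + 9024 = 13349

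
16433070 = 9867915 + 6565155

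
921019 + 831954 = 1752973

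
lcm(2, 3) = 6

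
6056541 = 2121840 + 3934701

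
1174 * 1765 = 2072110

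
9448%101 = 55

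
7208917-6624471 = 584446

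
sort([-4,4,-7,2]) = [-7,-4,2,4]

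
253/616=23/56 ≈ 0.411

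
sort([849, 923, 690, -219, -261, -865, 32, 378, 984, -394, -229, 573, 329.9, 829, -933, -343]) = [-933, -865, -394, -343, -261, -229, -219, 32, 329.9, 378, 573, 690, 829, 849, 923, 984]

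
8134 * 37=300958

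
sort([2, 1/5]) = [1/5, 2]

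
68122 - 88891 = -20769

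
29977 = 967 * 31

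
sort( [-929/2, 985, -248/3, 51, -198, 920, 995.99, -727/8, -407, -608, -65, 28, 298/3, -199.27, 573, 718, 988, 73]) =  [-608, -929/2, -407, -199.27, -198, -727/8, -248/3, -65, 28, 51, 73, 298/3, 573, 718, 920, 985, 988, 995.99]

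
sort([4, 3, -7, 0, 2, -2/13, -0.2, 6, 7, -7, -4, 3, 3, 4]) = [-7, -7, -4, -0.2, -2/13, 0, 2, 3, 3, 3, 4, 4, 6, 7]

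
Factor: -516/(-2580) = 5^(-1) = 1/5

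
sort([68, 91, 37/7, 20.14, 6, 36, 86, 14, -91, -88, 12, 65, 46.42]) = [-91, -88, 37/7, 6, 12, 14, 20.14, 36, 46.42, 65, 68, 86, 91]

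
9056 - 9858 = -802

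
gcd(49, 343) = 49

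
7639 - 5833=1806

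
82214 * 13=1068782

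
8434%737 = 327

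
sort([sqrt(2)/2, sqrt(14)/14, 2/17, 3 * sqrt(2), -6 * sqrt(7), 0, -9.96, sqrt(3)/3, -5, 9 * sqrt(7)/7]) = [-6 * sqrt(7), -9.96, -5, 0, 2/17, sqrt(14)/14, sqrt(3)/3, sqrt(2)/2, 9 * sqrt(7)/7, 3 * sqrt(2)]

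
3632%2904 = 728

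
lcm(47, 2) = 94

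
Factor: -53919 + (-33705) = -1 * 2^3 * 3^2 * 1217^1 = -87624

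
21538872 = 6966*3092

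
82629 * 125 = 10328625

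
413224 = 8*51653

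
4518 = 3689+829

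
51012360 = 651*78360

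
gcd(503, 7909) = 1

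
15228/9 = 1692 = 1692.00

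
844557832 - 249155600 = 595402232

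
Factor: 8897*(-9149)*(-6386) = 2^1*7^2*31^2*41^1*103^1*1307^1 = 519811798058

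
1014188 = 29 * 34972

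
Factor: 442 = 2^1*13^1*17^1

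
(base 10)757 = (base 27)111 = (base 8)1365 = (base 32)nl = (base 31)od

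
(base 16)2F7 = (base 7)2133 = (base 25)159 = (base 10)759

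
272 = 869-597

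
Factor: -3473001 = -1*3^2*7^1*55127^1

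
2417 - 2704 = -287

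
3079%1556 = 1523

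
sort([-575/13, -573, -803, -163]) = [-803, -573, -163, -575/13]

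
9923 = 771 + 9152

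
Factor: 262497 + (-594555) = -1 * 2^1 * 3^1 * 55343^1 = -332058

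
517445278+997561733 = 1515007011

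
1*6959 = 6959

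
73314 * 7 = 513198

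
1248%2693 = 1248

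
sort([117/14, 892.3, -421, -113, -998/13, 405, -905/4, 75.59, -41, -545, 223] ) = [-545, -421, -905/4, -113, -998/13, -41, 117/14, 75.59, 223, 405, 892.3] 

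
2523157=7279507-4756350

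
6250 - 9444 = -3194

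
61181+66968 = 128149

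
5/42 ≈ 0.119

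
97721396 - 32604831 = 65116565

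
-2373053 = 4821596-7194649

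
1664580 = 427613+1236967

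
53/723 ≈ 0.0733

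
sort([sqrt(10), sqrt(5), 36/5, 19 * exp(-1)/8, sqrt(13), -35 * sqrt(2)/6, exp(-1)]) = [-35 * sqrt(2)/6, exp(-1), 19 * exp(-1)/8, sqrt(5), sqrt(10), sqrt(13), 36/5]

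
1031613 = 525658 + 505955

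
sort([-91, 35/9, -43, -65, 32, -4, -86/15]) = [-91, -65, -43, -86/15, -4, 35/9, 32]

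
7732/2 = 3866 = 3866.00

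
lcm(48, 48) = 48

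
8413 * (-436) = -3668068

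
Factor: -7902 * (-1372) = 2^3 * 3^2 * 7^3 * 439^1 = 10841544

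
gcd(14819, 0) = 14819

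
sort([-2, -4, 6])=[-4, -2, 6]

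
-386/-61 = 6 + 20/61≈6.33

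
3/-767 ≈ -0.00391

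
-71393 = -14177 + -57216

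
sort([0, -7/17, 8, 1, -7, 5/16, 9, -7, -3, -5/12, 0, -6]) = [-7, -7, -6, -3, -5/12, -7/17, 0, 0, 5/16, 1, 8, 9]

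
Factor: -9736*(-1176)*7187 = 2^6*3^1*7^2*1217^1*7187^1 = 82287815232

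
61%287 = 61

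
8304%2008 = 272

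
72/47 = 1 + 25/47 ≈ 1.53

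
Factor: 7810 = 2^1 * 5^1 * 11^1 * 71^1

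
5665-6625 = -960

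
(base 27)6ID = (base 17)GEB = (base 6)34321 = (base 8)11411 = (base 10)4873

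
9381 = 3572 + 5809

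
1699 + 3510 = 5209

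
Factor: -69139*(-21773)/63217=7^1*11^(-1)*17^1*83^1*821^(-1)*21773^1=215051921/9031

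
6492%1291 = 37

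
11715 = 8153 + 3562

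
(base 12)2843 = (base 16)1233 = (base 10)4659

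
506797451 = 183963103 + 322834348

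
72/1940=18/485 ≈ 0.0371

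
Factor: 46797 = 3^1*19^1*821^1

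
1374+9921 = 11295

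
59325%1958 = 585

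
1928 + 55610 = 57538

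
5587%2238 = 1111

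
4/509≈0.00786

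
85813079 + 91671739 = 177484818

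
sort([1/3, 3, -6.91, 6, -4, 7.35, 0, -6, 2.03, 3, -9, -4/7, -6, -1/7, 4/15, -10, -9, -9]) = [-10, -9, -9, -9, -6.91, -6, -6, -4, -4/7, -1/7, 0, 4/15, 1/3, 2.03, 3, 3, 6, 7.35]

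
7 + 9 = 16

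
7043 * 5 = 35215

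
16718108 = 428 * 39061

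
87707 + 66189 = 153896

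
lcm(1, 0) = 0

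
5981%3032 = 2949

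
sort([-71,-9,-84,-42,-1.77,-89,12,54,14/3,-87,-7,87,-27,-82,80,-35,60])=[-89,-87,-84,-82,-71,-42,-35,-27,-9,-7,-1.77,14/3,12,54,60,80,87]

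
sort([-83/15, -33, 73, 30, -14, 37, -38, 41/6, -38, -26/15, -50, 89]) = [-50, -38, -38, -33, -14, -83/15, -26/15, 41/6, 30, 37, 73, 89]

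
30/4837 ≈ 0.00620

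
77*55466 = 4270882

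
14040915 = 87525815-73484900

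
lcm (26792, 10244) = 348296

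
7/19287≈0.000363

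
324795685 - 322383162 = 2412523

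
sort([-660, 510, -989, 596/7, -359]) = [-989, -660, -359, 596/7, 510]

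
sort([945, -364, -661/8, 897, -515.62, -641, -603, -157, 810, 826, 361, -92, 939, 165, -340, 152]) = [-641, -603, -515.62, -364, -340, -157, -92, -661/8, 152, 165, 361, 810, 826, 897, 939, 945]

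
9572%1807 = 537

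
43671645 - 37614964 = 6056681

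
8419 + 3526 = 11945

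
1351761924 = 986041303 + 365720621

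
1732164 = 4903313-3171149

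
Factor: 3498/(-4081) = -1*2^1*3^1*7^(-1) = -6/7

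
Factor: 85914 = 2^1*3^3*37^1*43^1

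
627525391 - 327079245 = 300446146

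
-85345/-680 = 125 + 69/136 ≈ 125.51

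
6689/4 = 1672 + 1/4 = 1672.25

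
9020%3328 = 2364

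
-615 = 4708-5323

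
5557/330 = 16+277/330≈16.84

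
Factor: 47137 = 47137^1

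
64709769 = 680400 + 64029369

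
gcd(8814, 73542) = 6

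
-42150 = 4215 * (-10)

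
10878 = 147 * 74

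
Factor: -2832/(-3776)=2^(-2)*3^1=3/4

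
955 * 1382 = 1319810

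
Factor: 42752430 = 2^1*3^2*5^1*7^1*79^1*859^1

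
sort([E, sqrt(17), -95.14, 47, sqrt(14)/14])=[-95.14, sqrt(14)/14, E, sqrt(17), 47]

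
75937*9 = 683433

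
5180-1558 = 3622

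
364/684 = 91/171 ≈ 0.532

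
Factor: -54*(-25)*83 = 2^1*3^3*5^2*83^1 = 112050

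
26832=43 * 624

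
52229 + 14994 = 67223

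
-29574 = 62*(-477)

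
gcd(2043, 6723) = 9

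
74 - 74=0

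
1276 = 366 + 910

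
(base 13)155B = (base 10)3118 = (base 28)3RA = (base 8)6056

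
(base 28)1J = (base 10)47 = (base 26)1L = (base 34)1D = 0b101111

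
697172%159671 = 58488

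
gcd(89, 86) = 1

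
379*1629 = 617391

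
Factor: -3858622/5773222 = -1*7^(-1)*13^(-1)*31721^(-1)*1929311^1 = -1929311/2886611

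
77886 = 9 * 8654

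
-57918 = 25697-83615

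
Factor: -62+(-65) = -1 * 127^1 = -127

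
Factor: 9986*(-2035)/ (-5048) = 2^ (-2)*5^1*11^1*37^1*631^ (-1)*4993^1 = 10160755/2524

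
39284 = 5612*7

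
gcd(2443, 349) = 349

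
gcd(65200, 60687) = 1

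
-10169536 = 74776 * (-136)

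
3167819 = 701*4519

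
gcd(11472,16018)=2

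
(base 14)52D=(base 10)1021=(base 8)1775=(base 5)13041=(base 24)1ID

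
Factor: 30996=2^2*3^3*7^1*41^1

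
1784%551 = 131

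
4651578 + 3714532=8366110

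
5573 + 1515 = 7088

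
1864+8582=10446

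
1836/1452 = 1 + 32/121 ≈ 1.26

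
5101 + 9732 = 14833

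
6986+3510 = 10496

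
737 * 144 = 106128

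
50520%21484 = 7552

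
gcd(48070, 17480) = 4370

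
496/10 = 248/5 = 49.60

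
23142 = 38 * 609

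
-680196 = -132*5153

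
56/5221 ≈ 0.0107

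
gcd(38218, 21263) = 1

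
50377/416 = 121 + 41/416 ≈ 121.10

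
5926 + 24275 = 30201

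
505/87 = 5 + 70/87 ≈ 5.80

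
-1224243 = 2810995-4035238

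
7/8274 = 1/1182 ≈ 0.000846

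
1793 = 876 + 917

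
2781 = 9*309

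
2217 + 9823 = 12040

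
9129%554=265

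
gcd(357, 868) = 7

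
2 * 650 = 1300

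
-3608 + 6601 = 2993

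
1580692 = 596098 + 984594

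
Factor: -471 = -1*3^1*157^1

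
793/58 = 13 + 39/58 ≈ 13.67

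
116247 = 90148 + 26099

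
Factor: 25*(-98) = -1*2^1*5^2*7^2 = -2450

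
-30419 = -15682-14737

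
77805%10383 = 5124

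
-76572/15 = -25524/5 = -5104.80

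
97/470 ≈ 0.206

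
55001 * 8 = 440008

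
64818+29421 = 94239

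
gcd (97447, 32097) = 1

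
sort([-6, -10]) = [-10, -6]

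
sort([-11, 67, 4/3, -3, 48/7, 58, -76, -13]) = [-76, -13, -11, -3, 4/3, 48/7, 58, 67]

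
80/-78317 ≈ -0.00102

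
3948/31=127 + 11/31≈127.35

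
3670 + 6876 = 10546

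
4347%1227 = 666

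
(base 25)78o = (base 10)4599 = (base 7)16260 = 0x11f7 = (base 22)9b1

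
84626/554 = 152 + 209/277 ≈ 152.75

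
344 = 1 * 344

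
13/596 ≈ 0.0218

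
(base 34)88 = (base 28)a0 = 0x118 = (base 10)280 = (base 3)101101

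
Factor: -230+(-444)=-1*2^1*337^1=-674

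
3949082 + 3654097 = 7603179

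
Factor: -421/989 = -1*23^(-1)*43^(-1)*421^1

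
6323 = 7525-1202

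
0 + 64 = 64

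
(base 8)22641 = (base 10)9633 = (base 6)112333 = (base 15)2cc3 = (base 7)40041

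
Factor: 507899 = 7^1*37^2*53^1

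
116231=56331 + 59900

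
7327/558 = 13 + 73/558 ≈ 13.13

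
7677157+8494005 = 16171162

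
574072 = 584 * 983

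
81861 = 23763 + 58098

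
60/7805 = 12/1561 ≈ 0.00769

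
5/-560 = -1/112 ≈ -0.00893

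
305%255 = 50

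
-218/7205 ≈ -0.0303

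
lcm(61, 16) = 976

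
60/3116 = 15/779 ≈ 0.0193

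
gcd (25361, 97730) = 1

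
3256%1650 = 1606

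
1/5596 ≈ 0.000179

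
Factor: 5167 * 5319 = 3^3 * 197^1 * 5167^1 = 27483273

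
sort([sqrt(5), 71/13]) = [sqrt(5), 71/13]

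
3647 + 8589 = 12236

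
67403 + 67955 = 135358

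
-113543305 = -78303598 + -35239707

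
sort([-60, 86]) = [-60, 86]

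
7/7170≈0.000976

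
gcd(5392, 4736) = 16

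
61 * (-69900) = -4263900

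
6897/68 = 101 + 29/68≈101.43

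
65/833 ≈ 0.0780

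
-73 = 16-89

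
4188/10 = 418 + 4/5 = 418.80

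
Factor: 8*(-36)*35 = -1*2^5*3^2*5^1*7^1 = -10080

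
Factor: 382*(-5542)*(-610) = 2^3*5^1*17^1*61^1*163^1*191^1 = 1291396840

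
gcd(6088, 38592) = 8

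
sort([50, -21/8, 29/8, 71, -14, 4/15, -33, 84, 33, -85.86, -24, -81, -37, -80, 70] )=[-85.86, -81, -80, -37, -33, -24, -14, -21/8, 4/15, 29/8, 33, 50, 70, 71, 84] 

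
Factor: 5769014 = 2^1 * 61^1 * 47287^1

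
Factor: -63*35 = -1*3^2*5^1*7^2 = -2205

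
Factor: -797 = -1*797^1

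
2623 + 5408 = 8031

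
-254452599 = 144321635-398774234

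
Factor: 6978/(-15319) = -1*2^1*3^1*1163^1*15319^(-1) 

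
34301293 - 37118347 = -2817054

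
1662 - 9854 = -8192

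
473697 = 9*52633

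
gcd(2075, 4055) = 5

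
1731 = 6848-5117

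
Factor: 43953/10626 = 2^(-1) * 7^1 * 11^(-1) * 13^1 = 91/22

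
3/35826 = 1/11942 ≈ 0.0000837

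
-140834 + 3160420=3019586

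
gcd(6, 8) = 2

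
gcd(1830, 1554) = 6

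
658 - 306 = 352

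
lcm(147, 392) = 1176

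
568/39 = 14 + 22/39 ≈ 14.56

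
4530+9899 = 14429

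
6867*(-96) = -659232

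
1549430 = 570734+978696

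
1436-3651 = -2215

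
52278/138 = 378 + 19/23 ≈ 378.83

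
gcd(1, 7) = 1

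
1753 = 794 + 959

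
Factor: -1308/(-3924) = 3^(-1) = 1/3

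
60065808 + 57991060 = 118056868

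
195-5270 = -5075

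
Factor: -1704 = -1 * 2^3 * 3^1 * 71^1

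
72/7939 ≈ 0.00907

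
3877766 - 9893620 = -6015854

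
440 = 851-411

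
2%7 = 2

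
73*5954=434642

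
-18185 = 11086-29271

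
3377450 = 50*67549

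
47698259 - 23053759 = 24644500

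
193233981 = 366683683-173449702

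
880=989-109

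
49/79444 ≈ 0.000617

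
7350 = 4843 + 2507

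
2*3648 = 7296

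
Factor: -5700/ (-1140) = 5^1 = 5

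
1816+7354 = 9170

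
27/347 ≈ 0.0778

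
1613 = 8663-7050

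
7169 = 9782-2613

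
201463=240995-39532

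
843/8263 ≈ 0.102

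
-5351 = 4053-9404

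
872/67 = 13 + 1/67 ≈ 13.01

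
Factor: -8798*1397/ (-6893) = 2^1*11^1*53^1*61^ (-1)*83^1*113^ (-1)*127^1 = 12290806/6893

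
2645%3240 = 2645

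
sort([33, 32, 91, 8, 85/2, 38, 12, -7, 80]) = [-7, 8, 12, 32, 33, 38, 85/2, 80, 91]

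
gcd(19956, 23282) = 3326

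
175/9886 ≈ 0.0177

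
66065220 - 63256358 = 2808862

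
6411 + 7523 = 13934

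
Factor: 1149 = 3^1*383^1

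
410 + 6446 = 6856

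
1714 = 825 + 889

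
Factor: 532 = 2^2 * 7^1 * 19^1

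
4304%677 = 242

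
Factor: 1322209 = 7^1 * 17^1 * 41^1 * 271^1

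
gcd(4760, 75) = 5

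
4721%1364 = 629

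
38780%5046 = 3458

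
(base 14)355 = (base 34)jh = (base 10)663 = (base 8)1227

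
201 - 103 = 98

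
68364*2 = 136728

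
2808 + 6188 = 8996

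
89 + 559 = 648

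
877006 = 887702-10696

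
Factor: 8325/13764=2^(-2) * 3^1 * 5^2 * 31^(-1)=75/124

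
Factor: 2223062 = 2^1 * 1111531^1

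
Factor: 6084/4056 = 2^(-1)*3^1 = 3/2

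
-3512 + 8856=5344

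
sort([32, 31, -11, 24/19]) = [-11, 24/19, 31, 32]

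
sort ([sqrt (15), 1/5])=[1/5, sqrt (15)]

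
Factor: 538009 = 47^1 * 11447^1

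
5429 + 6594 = 12023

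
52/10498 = 26/5249 ≈ 0.00495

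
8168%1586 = 238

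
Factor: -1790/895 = -1 * 2^1 = -2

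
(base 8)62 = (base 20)2a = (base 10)50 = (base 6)122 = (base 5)200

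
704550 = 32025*22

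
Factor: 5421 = 3^1*13^1*139^1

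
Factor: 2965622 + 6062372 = 2^1*4513997^1 = 9027994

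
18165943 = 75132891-56966948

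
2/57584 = 1/28792 ≈ 0.0000347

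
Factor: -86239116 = -1*2^2*3^2*61^1*173^1*227^1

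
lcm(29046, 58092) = 58092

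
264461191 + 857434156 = 1121895347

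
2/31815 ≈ 0.0000629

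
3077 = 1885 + 1192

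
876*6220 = 5448720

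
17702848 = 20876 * 848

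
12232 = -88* (-139)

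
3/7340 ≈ 0.000409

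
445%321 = 124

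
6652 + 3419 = 10071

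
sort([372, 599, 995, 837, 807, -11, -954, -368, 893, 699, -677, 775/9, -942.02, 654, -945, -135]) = [-954, -945, -942.02, -677, -368, -135, -11, 775/9, 372, 599, 654, 699, 807, 837, 893, 995]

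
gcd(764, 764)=764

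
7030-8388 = -1358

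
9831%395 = 351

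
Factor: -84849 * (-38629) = 3^1 * 28283^1 * 38629^1 = 3277632021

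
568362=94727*6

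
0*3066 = 0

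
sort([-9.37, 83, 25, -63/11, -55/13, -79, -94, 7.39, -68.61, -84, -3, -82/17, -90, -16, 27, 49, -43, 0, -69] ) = [-94, -90, -84, -79, -69, -68.61, -43, -16, -9.37, -63/11, -82/17, -55/13, -3, 0, 7.39, 25, 27, 49, 83] 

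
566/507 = 1 + 59/507 ≈ 1.12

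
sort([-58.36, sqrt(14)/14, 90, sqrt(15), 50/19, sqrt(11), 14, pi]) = [-58.36, sqrt(14)/14, 50/19, pi, sqrt(11), sqrt(15), 14, 90]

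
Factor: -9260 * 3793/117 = -1 * 2^2 * 3^(-2) * 5^1 * 13^(-1) * 463^1 * 3793^1 = -35123180/117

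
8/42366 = 4/21183 ≈ 0.000189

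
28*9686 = 271208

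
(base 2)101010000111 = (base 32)2k7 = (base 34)2b9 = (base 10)2695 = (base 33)2fm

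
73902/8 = 9237 + 3/4 = 9237.75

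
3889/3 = 1296 + 1/3 ≈ 1296.33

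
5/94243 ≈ 0.0000531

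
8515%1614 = 445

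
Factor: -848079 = -1 * 3^2 * 17^1 * 23^1 * 241^1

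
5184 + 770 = 5954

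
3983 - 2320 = 1663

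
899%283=50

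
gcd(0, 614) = 614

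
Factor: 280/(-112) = -1*2^(-1)*5^1 = -5/2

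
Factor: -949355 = -1*5^1*11^1*41^1*421^1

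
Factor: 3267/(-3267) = -1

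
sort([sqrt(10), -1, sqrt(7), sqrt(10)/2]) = [-1, sqrt(10)/2, sqrt(7), sqrt(10)]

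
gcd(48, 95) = 1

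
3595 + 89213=92808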